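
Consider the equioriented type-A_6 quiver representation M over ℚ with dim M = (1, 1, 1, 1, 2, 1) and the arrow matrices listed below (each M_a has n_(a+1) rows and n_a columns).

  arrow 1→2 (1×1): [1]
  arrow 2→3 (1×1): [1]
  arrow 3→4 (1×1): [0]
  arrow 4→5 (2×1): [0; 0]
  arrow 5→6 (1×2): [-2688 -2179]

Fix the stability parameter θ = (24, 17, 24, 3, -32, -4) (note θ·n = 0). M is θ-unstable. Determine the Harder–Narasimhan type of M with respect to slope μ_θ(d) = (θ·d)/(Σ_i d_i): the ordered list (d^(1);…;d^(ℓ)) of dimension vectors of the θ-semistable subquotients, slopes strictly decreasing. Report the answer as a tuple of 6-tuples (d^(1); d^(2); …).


Via rank(M_{q-1}∘⋯∘M_p): M ≅ I[1,3], I[4,4], I[5,5], I[5,6].
μ_θ-semistable layers: μ^(1)=24; μ^(2)=41/2; μ^(3)=3; μ^(4)=-4; μ^(5)=-32

((0, 0, 1, 0, 0, 0); (1, 1, 0, 0, 0, 0); (0, 0, 0, 1, 0, 0); (0, 0, 0, 0, 0, 1); (0, 0, 0, 0, 2, 0))


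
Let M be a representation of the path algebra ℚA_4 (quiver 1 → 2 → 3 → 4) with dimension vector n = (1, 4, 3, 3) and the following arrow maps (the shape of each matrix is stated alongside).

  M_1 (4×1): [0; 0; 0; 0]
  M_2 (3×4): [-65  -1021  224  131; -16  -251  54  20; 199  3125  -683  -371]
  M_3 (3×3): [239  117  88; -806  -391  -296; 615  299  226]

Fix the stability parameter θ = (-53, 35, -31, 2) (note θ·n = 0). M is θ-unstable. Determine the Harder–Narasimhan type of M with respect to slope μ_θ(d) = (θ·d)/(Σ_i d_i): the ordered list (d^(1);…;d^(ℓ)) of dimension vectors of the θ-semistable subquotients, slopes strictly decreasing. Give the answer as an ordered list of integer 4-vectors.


Interval decomposition of M: I[1,1], I[2,2], I[2,4]^3.
HN type (ℓ=3): μ^(1)=35; μ^(2)=2; μ^(3)=-53

((0, 1, 0, 0); (0, 3, 3, 3); (1, 0, 0, 0))


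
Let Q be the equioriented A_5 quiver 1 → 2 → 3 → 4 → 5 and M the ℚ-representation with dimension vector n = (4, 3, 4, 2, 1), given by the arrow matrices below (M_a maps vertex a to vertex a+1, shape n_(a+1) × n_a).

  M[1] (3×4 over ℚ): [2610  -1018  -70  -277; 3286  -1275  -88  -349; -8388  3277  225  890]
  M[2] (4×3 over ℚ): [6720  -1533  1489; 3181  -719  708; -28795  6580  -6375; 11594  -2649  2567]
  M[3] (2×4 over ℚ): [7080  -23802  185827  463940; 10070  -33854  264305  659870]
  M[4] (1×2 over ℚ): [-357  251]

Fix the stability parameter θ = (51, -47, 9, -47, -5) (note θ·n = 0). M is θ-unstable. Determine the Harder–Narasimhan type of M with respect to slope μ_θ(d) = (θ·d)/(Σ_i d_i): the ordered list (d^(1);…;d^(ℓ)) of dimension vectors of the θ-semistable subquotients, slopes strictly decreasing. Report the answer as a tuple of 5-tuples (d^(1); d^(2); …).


Barcode: M ≅ I[1,1], I[1,3]^2, I[1,4], I[3,5]. HN layers by μ_θ (6 steps, strictly decreasing):
  μ^(1)=51; μ^(2)=9; μ^(3)=2; μ^(4)=-5; μ^(5)=-17/2; μ^(6)=-19

((1, 0, 0, 0, 0); (0, 0, 2, 0, 0); (2, 2, 0, 0, 0); (0, 0, 0, 0, 1); (1, 1, 1, 1, 0); (0, 0, 1, 1, 0))


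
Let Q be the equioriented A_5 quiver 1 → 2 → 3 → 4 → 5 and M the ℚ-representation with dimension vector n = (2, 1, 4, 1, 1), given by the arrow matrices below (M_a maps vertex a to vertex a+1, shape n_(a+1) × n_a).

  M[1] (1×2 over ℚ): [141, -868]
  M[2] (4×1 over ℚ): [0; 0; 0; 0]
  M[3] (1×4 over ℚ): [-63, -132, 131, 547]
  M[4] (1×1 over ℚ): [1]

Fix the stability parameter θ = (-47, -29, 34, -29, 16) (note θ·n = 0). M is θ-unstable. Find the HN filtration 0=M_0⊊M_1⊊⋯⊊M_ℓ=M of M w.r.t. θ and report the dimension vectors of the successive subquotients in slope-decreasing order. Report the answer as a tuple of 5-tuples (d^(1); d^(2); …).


Via rank(M_{q-1}∘⋯∘M_p): M ≅ I[1,1], I[1,2], I[3,3]^3, I[3,5].
μ_θ-semistable layers: μ^(1)=34; μ^(2)=16; μ^(3)=5/2; μ^(4)=-29; μ^(5)=-47

((0, 0, 3, 0, 0); (0, 0, 0, 0, 1); (0, 0, 1, 1, 0); (0, 1, 0, 0, 0); (2, 0, 0, 0, 0))


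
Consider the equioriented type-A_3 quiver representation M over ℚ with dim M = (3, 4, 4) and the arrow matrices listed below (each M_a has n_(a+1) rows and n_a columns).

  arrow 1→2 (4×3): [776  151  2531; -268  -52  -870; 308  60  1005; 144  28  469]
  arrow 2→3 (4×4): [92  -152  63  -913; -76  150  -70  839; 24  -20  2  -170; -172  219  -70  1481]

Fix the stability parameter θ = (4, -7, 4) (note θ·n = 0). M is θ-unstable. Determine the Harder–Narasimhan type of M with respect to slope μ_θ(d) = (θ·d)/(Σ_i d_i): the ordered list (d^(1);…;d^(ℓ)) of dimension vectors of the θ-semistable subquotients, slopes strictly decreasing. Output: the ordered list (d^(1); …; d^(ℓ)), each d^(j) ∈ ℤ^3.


Barcode: M ≅ I[1,2], I[1,3]^2, I[2,3], I[3,3]. HN layers by μ_θ (3 steps, strictly decreasing):
  μ^(1)=4; μ^(2)=-3/2; μ^(3)=-7

((0, 0, 4); (3, 3, 0); (0, 1, 0))


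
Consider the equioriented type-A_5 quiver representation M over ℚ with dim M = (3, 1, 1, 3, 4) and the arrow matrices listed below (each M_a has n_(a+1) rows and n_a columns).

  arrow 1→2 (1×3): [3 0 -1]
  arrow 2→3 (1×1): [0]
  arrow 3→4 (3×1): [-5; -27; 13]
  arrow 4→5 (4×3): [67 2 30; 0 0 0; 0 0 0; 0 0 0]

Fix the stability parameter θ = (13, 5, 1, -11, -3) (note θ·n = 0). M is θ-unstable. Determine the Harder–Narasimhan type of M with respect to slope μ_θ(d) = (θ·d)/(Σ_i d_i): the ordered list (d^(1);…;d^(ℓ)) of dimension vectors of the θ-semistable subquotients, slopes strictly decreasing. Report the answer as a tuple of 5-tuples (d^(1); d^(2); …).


Barcode: M ≅ I[1,1]^2, I[1,2], I[3,5], I[4,4]^2, I[5,5]^3. HN layers by μ_θ (5 steps, strictly decreasing):
  μ^(1)=13; μ^(2)=9; μ^(3)=-3; μ^(4)=-5; μ^(5)=-11

((2, 0, 0, 0, 0); (1, 1, 0, 0, 0); (0, 0, 0, 0, 4); (0, 0, 1, 1, 0); (0, 0, 0, 2, 0))


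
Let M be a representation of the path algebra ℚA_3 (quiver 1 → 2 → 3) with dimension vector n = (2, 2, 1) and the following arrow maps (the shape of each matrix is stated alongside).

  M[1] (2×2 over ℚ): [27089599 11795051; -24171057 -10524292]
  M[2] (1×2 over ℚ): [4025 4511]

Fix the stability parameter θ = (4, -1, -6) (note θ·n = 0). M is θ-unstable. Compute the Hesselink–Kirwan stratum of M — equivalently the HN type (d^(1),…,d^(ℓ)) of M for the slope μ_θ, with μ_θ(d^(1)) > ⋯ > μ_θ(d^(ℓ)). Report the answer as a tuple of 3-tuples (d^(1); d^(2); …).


Barcode: M ≅ I[1,2], I[1,3]. HN layers by μ_θ (2 steps, strictly decreasing):
  μ^(1)=3/2; μ^(2)=-1

((1, 1, 0); (1, 1, 1))


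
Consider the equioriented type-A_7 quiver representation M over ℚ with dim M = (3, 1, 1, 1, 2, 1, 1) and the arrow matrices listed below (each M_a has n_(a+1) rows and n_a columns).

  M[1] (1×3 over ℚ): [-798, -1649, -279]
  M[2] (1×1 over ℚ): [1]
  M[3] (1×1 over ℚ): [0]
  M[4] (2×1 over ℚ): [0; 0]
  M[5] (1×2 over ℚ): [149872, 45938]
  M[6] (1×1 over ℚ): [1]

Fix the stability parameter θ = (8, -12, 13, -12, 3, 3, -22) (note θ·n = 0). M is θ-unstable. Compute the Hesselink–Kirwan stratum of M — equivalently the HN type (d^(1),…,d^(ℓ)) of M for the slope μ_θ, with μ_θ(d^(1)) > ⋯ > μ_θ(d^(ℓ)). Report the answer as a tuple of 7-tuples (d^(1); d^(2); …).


Via rank(M_{q-1}∘⋯∘M_p): M ≅ I[1,1]^2, I[1,3], I[4,4], I[5,5], I[5,7].
μ_θ-semistable layers: μ^(1)=13; μ^(2)=8; μ^(3)=3; μ^(4)=-2; μ^(5)=-16/3; μ^(6)=-12

((0, 0, 1, 0, 0, 0, 0); (2, 0, 0, 0, 0, 0, 0); (0, 0, 0, 0, 1, 0, 0); (1, 1, 0, 0, 0, 0, 0); (0, 0, 0, 0, 1, 1, 1); (0, 0, 0, 1, 0, 0, 0))


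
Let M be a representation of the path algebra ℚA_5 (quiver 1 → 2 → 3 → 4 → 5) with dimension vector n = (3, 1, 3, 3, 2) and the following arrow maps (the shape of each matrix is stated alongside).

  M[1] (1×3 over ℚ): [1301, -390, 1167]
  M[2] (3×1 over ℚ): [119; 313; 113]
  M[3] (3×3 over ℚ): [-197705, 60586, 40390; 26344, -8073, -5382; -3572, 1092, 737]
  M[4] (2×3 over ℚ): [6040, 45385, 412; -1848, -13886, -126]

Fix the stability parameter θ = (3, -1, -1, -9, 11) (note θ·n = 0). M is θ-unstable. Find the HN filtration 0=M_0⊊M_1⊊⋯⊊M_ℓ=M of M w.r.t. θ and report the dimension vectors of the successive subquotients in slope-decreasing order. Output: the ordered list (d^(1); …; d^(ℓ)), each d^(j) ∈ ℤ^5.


Interval decomposition of M: I[1,1]^2, I[1,5], I[3,4], I[3,5].
HN type (ℓ=4): μ^(1)=11; μ^(2)=3; μ^(3)=-2; μ^(4)=-5

((0, 0, 0, 0, 2); (2, 0, 0, 0, 0); (1, 1, 1, 1, 0); (0, 0, 2, 2, 0))


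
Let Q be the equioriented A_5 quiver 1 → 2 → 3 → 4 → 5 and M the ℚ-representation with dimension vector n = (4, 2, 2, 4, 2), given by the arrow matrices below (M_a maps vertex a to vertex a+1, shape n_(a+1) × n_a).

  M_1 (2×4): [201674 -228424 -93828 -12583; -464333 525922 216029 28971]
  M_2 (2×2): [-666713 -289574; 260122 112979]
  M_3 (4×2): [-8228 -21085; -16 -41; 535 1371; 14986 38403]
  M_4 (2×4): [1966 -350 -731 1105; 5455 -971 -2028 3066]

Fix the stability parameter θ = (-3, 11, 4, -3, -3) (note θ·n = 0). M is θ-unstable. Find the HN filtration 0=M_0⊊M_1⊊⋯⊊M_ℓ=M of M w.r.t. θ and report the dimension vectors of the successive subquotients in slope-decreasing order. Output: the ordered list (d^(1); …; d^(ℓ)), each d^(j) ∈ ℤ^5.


Interval decomposition of M: I[1,1]^2, I[1,5]^2, I[4,4]^2.
HN type (ℓ=2): μ^(1)=9/4; μ^(2)=-3

((0, 2, 2, 2, 2); (4, 0, 0, 2, 0))


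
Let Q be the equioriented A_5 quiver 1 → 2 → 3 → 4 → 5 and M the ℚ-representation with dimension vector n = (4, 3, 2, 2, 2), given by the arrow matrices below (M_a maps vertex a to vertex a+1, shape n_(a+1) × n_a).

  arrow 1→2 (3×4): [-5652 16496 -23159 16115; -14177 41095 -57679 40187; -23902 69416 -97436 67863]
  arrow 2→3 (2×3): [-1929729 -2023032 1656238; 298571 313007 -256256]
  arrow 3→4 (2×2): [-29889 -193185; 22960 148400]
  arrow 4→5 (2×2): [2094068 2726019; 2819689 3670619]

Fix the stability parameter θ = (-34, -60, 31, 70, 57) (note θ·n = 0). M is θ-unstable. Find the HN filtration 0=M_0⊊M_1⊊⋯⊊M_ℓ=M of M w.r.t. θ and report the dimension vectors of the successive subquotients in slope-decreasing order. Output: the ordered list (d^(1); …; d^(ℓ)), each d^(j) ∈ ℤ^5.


Interval decomposition of M: I[1,1], I[1,2], I[1,3], I[1,5], I[4,5].
HN type (ℓ=4): μ^(1)=127/2; μ^(2)=31; μ^(3)=-34; μ^(4)=-47

((0, 0, 0, 2, 2); (0, 0, 2, 0, 0); (1, 0, 0, 0, 0); (3, 3, 0, 0, 0))


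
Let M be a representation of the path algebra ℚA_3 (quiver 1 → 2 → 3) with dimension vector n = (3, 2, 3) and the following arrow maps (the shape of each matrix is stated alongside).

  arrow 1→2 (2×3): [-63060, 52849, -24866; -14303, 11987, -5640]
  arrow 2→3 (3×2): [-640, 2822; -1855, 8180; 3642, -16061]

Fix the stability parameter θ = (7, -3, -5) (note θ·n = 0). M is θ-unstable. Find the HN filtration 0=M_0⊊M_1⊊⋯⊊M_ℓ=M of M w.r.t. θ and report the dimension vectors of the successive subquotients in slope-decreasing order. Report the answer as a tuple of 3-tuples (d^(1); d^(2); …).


Via rank(M_{q-1}∘⋯∘M_p): M ≅ I[1,1], I[1,3]^2, I[3,3].
μ_θ-semistable layers: μ^(1)=7; μ^(2)=-1/3; μ^(3)=-5

((1, 0, 0); (2, 2, 2); (0, 0, 1))


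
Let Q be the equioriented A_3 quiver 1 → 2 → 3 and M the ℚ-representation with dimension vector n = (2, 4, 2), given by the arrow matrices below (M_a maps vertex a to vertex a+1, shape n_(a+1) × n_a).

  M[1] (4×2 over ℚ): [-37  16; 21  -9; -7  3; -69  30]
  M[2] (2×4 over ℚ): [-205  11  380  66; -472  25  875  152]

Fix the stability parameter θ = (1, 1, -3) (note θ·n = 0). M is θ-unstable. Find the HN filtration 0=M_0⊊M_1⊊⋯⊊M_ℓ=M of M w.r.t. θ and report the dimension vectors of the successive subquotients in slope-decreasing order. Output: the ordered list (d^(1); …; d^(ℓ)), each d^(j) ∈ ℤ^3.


Interval decomposition of M: I[1,2], I[1,3], I[2,2], I[2,3].
HN type (ℓ=3): μ^(1)=1; μ^(2)=-1/3; μ^(3)=-1

((1, 2, 0); (1, 1, 1); (0, 1, 1))


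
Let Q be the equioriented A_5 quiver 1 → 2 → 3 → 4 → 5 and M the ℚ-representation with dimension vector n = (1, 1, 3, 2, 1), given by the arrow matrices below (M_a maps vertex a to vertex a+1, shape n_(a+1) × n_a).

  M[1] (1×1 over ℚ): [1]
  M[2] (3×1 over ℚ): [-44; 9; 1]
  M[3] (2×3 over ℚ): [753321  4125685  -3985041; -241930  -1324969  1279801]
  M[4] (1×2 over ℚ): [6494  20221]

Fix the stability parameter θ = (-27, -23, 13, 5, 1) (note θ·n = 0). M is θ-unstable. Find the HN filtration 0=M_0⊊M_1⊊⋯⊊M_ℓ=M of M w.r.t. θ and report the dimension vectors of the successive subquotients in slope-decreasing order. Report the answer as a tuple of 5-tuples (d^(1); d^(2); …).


Barcode: M ≅ I[1,3], I[3,4], I[3,5]. HN layers by μ_θ (5 steps, strictly decreasing):
  μ^(1)=13; μ^(2)=9; μ^(3)=19/3; μ^(4)=-23; μ^(5)=-27

((0, 0, 1, 0, 0); (0, 0, 1, 1, 0); (0, 0, 1, 1, 1); (0, 1, 0, 0, 0); (1, 0, 0, 0, 0))


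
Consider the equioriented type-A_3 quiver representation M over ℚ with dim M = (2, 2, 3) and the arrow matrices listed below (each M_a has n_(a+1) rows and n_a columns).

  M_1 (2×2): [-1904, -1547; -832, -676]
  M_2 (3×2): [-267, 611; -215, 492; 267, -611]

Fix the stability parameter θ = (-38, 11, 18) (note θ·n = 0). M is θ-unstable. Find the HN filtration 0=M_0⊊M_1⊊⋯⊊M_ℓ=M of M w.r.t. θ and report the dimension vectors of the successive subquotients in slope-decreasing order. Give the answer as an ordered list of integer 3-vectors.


Barcode: M ≅ I[1,1], I[1,3], I[2,3], I[3,3]. HN layers by μ_θ (3 steps, strictly decreasing):
  μ^(1)=18; μ^(2)=11; μ^(3)=-38

((0, 0, 3); (0, 2, 0); (2, 0, 0))


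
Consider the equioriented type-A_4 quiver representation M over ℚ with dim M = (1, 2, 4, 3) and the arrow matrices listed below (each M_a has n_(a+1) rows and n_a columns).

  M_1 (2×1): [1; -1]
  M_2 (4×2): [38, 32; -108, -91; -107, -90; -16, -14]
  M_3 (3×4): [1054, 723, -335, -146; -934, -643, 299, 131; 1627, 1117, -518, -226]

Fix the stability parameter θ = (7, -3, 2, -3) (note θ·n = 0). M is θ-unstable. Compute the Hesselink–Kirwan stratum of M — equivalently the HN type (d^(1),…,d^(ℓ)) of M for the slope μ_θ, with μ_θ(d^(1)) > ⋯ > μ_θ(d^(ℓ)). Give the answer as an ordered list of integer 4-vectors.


Interval decomposition of M: I[1,4], I[2,4], I[3,3], I[3,4].
HN type (ℓ=4): μ^(1)=2; μ^(2)=3/4; μ^(3)=-1/2; μ^(4)=-3

((0, 0, 1, 0); (1, 1, 1, 1); (0, 0, 2, 2); (0, 1, 0, 0))


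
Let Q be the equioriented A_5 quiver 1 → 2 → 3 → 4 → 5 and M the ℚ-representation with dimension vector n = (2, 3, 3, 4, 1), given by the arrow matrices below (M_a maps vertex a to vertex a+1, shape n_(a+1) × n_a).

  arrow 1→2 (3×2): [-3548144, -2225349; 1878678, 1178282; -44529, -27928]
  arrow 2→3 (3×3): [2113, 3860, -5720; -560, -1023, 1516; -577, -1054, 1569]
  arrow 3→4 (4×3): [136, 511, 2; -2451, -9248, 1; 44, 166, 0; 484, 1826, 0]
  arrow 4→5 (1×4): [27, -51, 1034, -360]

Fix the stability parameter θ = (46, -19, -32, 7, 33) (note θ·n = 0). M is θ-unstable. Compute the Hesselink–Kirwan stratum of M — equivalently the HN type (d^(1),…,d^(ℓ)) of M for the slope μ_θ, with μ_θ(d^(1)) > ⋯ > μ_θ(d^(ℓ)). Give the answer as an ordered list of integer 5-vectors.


Via rank(M_{q-1}∘⋯∘M_p): M ≅ I[1,3], I[1,5], I[2,4], I[4,4]^2.
μ_θ-semistable layers: μ^(1)=33; μ^(2)=7; μ^(3)=-5/3; μ^(4)=-51/2

((0, 0, 0, 0, 1); (0, 0, 0, 4, 0); (2, 2, 2, 0, 0); (0, 1, 1, 0, 0))


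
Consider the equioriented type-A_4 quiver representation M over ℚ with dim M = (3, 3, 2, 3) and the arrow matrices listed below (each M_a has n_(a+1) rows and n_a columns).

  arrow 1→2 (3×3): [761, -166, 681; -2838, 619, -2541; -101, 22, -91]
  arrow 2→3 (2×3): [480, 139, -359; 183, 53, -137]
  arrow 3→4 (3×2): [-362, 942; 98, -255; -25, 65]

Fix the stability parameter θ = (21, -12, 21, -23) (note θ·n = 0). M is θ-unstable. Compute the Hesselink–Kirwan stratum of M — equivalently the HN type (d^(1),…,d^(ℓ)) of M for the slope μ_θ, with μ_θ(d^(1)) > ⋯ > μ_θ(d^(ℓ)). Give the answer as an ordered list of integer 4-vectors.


Barcode: M ≅ I[1,2], I[1,4]^2, I[4,4]. HN layers by μ_θ (3 steps, strictly decreasing):
  μ^(1)=9/2; μ^(2)=7/4; μ^(3)=-23

((1, 1, 0, 0); (2, 2, 2, 2); (0, 0, 0, 1))


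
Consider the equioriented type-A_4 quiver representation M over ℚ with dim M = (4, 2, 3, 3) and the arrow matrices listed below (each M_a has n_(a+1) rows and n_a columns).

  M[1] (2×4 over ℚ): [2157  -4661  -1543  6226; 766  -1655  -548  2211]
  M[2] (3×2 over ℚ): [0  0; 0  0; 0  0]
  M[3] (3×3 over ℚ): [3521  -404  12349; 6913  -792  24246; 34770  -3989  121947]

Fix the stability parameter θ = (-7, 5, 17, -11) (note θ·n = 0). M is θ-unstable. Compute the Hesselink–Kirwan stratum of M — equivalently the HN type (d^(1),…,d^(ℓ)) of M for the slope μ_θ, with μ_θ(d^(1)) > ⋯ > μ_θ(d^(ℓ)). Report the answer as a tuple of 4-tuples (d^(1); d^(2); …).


Barcode: M ≅ I[1,1]^2, I[1,2]^2, I[3,4]^3. HN layers by μ_θ (3 steps, strictly decreasing):
  μ^(1)=5; μ^(2)=3; μ^(3)=-7

((0, 2, 0, 0); (0, 0, 3, 3); (4, 0, 0, 0))


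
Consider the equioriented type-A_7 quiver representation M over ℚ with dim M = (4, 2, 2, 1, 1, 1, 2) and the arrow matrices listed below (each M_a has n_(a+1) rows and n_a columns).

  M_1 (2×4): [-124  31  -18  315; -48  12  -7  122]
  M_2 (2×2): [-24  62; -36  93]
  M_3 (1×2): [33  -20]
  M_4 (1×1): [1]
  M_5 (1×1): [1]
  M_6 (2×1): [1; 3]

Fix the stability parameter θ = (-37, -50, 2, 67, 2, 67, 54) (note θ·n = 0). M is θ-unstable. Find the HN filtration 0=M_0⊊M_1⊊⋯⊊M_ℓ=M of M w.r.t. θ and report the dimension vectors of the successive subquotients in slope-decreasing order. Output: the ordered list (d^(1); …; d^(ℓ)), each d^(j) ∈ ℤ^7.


Barcode: M ≅ I[1,1]^2, I[1,2], I[1,7], I[3,3], I[7,7]. HN layers by μ_θ (6 steps, strictly decreasing):
  μ^(1)=121/2; μ^(2)=54; μ^(3)=69/2; μ^(4)=2; μ^(5)=-37; μ^(6)=-87/2

((0, 0, 0, 0, 0, 1, 1); (0, 0, 0, 0, 0, 0, 1); (0, 0, 0, 1, 1, 0, 0); (0, 0, 2, 0, 0, 0, 0); (2, 0, 0, 0, 0, 0, 0); (2, 2, 0, 0, 0, 0, 0))


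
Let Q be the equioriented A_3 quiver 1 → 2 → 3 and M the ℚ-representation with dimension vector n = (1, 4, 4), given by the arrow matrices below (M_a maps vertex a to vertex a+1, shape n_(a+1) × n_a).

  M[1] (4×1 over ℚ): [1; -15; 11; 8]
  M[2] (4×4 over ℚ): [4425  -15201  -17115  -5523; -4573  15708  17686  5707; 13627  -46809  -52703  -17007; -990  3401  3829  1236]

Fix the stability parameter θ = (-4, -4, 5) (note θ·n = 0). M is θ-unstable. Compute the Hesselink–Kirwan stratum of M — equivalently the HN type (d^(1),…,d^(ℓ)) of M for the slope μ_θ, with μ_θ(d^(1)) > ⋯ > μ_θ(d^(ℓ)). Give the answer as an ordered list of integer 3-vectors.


Barcode: M ≅ I[1,3], I[2,2], I[2,3]^2, I[3,3]. HN layers by μ_θ (2 steps, strictly decreasing):
  μ^(1)=5; μ^(2)=-4

((0, 0, 4); (1, 4, 0))


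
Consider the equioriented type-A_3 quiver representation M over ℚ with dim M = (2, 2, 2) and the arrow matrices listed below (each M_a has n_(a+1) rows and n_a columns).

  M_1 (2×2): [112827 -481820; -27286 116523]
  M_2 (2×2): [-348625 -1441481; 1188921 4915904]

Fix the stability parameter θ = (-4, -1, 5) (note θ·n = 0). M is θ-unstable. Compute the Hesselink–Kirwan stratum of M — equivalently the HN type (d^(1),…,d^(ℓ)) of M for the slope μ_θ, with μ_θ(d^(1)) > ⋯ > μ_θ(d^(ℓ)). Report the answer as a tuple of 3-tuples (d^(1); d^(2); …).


Via rank(M_{q-1}∘⋯∘M_p): M ≅ I[1,3]^2.
μ_θ-semistable layers: μ^(1)=5; μ^(2)=-1; μ^(3)=-4

((0, 0, 2); (0, 2, 0); (2, 0, 0))


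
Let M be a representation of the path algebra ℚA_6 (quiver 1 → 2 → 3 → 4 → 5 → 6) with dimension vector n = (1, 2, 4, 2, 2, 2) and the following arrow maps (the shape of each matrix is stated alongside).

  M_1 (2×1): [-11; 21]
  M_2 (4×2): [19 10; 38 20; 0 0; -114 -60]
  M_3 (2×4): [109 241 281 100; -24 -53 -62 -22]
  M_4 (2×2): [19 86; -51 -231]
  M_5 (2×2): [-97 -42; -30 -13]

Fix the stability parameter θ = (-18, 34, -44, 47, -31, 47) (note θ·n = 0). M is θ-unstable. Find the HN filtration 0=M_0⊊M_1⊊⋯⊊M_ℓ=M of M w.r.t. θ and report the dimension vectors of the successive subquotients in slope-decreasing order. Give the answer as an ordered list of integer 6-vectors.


Via rank(M_{q-1}∘⋯∘M_p): M ≅ I[1,6], I[2,2], I[3,3]^2, I[3,6].
μ_θ-semistable layers: μ^(1)=47; μ^(2)=34; μ^(3)=8; μ^(4)=-5; μ^(5)=-18; μ^(6)=-44

((0, 0, 0, 0, 0, 2); (0, 1, 0, 0, 0, 0); (0, 0, 0, 2, 2, 0); (0, 1, 1, 0, 0, 0); (1, 0, 0, 0, 0, 0); (0, 0, 3, 0, 0, 0))


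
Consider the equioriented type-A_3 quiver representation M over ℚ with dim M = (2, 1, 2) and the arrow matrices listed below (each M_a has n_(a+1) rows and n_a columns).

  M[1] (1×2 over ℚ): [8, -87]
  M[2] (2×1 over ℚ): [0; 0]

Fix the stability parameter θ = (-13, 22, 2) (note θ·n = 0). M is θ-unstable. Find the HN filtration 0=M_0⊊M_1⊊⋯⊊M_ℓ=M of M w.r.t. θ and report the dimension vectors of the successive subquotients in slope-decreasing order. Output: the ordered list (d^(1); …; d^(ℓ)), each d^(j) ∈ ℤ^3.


Via rank(M_{q-1}∘⋯∘M_p): M ≅ I[1,1], I[1,2], I[3,3]^2.
μ_θ-semistable layers: μ^(1)=22; μ^(2)=2; μ^(3)=-13

((0, 1, 0); (0, 0, 2); (2, 0, 0))


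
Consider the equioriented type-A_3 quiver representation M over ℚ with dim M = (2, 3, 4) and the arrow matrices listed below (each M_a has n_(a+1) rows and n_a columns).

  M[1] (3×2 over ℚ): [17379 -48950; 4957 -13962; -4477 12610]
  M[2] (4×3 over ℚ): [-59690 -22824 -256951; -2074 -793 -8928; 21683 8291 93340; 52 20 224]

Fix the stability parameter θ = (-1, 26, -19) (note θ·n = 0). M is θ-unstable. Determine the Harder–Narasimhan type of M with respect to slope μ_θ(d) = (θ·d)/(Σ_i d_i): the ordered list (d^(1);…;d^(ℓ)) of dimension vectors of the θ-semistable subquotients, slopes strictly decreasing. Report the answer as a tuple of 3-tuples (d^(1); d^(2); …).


Via rank(M_{q-1}∘⋯∘M_p): M ≅ I[1,3]^2, I[2,3], I[3,3].
μ_θ-semistable layers: μ^(1)=7/2; μ^(2)=-1; μ^(3)=-19

((0, 3, 3); (2, 0, 0); (0, 0, 1))


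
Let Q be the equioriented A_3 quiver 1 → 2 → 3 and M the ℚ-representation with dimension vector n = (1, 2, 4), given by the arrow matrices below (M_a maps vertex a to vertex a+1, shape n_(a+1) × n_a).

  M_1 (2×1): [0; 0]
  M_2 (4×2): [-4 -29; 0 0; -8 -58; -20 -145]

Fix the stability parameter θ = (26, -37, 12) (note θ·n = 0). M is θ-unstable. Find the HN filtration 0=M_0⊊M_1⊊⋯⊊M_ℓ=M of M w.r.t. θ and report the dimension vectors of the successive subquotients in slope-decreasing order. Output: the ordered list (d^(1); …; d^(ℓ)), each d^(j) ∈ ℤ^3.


Barcode: M ≅ I[1,1], I[2,2], I[2,3], I[3,3]^3. HN layers by μ_θ (3 steps, strictly decreasing):
  μ^(1)=26; μ^(2)=12; μ^(3)=-37

((1, 0, 0); (0, 0, 4); (0, 2, 0))


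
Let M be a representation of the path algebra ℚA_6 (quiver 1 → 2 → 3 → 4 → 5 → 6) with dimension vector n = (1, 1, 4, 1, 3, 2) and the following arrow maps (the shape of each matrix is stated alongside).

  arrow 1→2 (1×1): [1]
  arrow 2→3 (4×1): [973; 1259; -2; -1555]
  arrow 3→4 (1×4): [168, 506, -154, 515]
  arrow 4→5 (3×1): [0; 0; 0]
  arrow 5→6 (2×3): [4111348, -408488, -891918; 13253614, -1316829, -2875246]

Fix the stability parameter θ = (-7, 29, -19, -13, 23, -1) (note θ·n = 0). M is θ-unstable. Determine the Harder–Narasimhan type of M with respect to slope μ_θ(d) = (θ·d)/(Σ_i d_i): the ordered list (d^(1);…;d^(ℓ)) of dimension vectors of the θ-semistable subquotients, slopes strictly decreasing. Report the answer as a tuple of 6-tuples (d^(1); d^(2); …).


Interval decomposition of M: I[1,4], I[3,3]^3, I[5,5], I[5,6]^2.
HN type (ℓ=5): μ^(1)=23; μ^(2)=11; μ^(3)=-1; μ^(4)=-7; μ^(5)=-19

((0, 0, 0, 0, 1, 0); (0, 0, 0, 0, 2, 2); (0, 1, 1, 1, 0, 0); (1, 0, 0, 0, 0, 0); (0, 0, 3, 0, 0, 0))


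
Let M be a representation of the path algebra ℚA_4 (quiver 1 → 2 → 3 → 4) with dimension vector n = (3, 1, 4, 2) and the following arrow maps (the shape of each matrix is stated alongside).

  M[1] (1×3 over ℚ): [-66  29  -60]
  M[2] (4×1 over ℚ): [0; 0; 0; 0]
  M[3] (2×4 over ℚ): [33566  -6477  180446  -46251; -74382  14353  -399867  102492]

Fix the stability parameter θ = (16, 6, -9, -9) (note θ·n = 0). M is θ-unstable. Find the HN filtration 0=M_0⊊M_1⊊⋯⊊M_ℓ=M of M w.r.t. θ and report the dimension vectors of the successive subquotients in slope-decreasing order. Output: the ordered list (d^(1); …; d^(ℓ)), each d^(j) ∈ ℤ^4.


Via rank(M_{q-1}∘⋯∘M_p): M ≅ I[1,1]^2, I[1,2], I[3,3]^2, I[3,4]^2.
μ_θ-semistable layers: μ^(1)=16; μ^(2)=11; μ^(3)=-9

((2, 0, 0, 0); (1, 1, 0, 0); (0, 0, 4, 2))


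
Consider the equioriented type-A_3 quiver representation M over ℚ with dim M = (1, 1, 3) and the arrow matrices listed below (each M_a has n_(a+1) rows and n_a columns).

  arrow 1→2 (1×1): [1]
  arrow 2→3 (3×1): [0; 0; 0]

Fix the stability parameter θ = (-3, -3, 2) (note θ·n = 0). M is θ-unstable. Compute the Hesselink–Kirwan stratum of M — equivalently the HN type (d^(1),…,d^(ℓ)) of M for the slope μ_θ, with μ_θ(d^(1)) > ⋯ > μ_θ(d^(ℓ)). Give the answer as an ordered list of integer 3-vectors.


Barcode: M ≅ I[1,2], I[3,3]^3. HN layers by μ_θ (2 steps, strictly decreasing):
  μ^(1)=2; μ^(2)=-3

((0, 0, 3); (1, 1, 0))


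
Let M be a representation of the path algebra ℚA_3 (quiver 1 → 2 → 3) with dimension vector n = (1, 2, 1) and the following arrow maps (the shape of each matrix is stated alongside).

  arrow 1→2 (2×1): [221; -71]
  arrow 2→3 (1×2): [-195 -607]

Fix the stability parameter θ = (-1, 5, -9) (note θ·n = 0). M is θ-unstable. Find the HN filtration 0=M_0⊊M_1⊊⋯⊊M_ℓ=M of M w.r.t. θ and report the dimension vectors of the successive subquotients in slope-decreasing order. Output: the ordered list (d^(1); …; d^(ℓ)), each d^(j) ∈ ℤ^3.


Barcode: M ≅ I[1,3], I[2,2]. HN layers by μ_θ (2 steps, strictly decreasing):
  μ^(1)=5; μ^(2)=-5/3

((0, 1, 0); (1, 1, 1))


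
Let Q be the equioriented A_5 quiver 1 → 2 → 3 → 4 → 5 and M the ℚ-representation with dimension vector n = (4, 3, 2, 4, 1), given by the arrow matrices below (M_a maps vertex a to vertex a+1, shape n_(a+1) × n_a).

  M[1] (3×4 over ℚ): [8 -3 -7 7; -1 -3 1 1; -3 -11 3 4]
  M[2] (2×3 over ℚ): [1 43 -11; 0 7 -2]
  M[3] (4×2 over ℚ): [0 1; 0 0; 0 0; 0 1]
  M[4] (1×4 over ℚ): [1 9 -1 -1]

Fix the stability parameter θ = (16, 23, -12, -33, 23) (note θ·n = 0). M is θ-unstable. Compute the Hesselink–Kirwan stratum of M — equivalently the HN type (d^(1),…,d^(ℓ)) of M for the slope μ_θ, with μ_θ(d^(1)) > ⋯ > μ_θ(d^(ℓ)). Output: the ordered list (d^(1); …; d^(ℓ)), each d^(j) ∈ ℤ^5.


Barcode: M ≅ I[1,1], I[1,2], I[1,3], I[1,4], I[4,4]^2, I[4,5]. HN layers by μ_θ (5 steps, strictly decreasing):
  μ^(1)=23; μ^(2)=16; μ^(3)=9; μ^(4)=-3/2; μ^(5)=-33

((0, 1, 0, 0, 1); (2, 0, 0, 0, 0); (1, 1, 1, 0, 0); (1, 1, 1, 1, 0); (0, 0, 0, 3, 0))


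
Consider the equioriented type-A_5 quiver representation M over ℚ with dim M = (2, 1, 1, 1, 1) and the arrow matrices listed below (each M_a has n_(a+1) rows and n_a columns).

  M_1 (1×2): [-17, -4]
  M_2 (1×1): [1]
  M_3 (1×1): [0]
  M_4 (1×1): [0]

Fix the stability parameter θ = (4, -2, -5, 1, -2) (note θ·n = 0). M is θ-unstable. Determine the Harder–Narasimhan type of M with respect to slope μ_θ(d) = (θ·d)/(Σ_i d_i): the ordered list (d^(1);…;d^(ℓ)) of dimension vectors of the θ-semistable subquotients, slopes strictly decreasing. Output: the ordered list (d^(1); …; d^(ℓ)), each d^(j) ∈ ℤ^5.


Via rank(M_{q-1}∘⋯∘M_p): M ≅ I[1,1], I[1,3], I[4,4], I[5,5].
μ_θ-semistable layers: μ^(1)=4; μ^(2)=1; μ^(3)=-1; μ^(4)=-2

((1, 0, 0, 0, 0); (0, 0, 0, 1, 0); (1, 1, 1, 0, 0); (0, 0, 0, 0, 1))


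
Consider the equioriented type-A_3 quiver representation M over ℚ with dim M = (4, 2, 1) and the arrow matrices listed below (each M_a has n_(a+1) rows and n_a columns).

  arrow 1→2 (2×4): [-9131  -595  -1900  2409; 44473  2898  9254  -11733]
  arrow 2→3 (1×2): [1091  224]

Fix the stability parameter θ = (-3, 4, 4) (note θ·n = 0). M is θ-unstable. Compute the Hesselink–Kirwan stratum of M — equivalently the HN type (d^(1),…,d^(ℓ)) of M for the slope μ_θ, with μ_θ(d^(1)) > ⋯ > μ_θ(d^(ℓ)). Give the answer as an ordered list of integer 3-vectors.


Barcode: M ≅ I[1,1]^2, I[1,2], I[1,3]. HN layers by μ_θ (2 steps, strictly decreasing):
  μ^(1)=4; μ^(2)=-3

((0, 2, 1); (4, 0, 0))


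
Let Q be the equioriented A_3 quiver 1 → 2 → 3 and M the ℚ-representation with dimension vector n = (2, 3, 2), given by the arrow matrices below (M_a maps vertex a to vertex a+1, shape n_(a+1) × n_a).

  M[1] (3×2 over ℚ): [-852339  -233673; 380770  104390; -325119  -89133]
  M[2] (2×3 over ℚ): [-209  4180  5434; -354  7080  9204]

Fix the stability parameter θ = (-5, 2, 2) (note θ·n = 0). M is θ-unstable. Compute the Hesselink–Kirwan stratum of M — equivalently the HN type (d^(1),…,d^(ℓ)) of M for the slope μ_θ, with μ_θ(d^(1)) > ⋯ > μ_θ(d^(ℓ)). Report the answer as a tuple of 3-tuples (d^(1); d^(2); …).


Via rank(M_{q-1}∘⋯∘M_p): M ≅ I[1,1], I[1,3], I[2,2]^2, I[3,3].
μ_θ-semistable layers: μ^(1)=2; μ^(2)=-5

((0, 3, 2); (2, 0, 0))


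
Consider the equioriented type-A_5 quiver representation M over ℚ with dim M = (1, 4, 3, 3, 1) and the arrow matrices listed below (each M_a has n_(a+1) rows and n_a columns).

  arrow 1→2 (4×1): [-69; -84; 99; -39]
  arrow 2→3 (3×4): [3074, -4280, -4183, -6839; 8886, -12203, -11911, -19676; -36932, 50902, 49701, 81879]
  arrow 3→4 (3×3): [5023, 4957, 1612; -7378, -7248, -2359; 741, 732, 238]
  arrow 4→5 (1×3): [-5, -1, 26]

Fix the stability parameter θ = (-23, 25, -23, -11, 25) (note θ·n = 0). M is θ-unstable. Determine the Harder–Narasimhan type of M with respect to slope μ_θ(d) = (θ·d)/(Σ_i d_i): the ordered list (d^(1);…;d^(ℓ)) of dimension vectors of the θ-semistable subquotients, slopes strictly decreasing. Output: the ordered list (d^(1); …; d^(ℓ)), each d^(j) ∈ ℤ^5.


Barcode: M ≅ I[1,5], I[2,2], I[2,4]^2. HN layers by μ_θ (3 steps, strictly decreasing):
  μ^(1)=25; μ^(2)=-3; μ^(3)=-23

((0, 1, 0, 0, 1); (0, 3, 3, 3, 0); (1, 0, 0, 0, 0))


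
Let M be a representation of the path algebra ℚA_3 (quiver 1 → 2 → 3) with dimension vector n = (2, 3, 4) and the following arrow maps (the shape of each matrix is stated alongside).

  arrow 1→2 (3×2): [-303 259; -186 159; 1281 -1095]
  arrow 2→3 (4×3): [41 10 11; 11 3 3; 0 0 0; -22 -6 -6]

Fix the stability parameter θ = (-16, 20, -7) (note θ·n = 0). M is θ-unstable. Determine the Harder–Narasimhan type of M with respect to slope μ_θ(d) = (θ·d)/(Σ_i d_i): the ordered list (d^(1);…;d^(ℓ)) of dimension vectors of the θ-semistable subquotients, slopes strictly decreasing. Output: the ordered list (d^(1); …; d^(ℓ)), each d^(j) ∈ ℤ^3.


Interval decomposition of M: I[1,2], I[1,3], I[2,3], I[3,3]^2.
HN type (ℓ=4): μ^(1)=20; μ^(2)=13/2; μ^(3)=-7; μ^(4)=-16

((0, 1, 0); (0, 2, 2); (0, 0, 2); (2, 0, 0))


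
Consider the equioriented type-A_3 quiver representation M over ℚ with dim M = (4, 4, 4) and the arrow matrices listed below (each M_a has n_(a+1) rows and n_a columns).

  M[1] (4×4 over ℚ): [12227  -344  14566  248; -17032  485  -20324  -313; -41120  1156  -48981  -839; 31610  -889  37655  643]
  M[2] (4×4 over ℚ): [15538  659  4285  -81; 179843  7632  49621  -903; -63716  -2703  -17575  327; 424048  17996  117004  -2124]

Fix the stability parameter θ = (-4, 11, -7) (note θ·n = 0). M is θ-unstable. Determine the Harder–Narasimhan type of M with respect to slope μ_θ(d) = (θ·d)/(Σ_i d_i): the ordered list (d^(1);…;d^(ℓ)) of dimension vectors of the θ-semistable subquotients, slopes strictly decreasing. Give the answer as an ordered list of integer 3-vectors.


Barcode: M ≅ I[1,2]^2, I[1,3]^2, I[3,3]^2. HN layers by μ_θ (4 steps, strictly decreasing):
  μ^(1)=11; μ^(2)=2; μ^(3)=-4; μ^(4)=-7

((0, 2, 0); (0, 2, 2); (4, 0, 0); (0, 0, 2))


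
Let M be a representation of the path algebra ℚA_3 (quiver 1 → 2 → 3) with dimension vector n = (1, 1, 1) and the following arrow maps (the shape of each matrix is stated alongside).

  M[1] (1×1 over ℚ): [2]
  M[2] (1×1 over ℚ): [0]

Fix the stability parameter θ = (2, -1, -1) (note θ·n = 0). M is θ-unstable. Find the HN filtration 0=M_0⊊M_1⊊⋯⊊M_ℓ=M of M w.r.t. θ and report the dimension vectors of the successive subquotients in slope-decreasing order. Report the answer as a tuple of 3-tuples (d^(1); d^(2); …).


Barcode: M ≅ I[1,2], I[3,3]. HN layers by μ_θ (2 steps, strictly decreasing):
  μ^(1)=1/2; μ^(2)=-1

((1, 1, 0); (0, 0, 1))


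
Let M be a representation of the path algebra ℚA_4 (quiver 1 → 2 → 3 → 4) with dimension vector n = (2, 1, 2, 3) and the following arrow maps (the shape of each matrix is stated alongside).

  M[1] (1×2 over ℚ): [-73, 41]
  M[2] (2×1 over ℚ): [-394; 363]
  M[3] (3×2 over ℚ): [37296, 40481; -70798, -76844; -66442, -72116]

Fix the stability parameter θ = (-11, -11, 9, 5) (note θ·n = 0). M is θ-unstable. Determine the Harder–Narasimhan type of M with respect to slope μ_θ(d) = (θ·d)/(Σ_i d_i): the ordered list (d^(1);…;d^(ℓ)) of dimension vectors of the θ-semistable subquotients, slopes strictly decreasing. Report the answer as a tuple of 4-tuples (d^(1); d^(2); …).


Via rank(M_{q-1}∘⋯∘M_p): M ≅ I[1,1], I[1,4], I[3,4], I[4,4].
μ_θ-semistable layers: μ^(1)=7; μ^(2)=5; μ^(3)=-11

((0, 0, 2, 2); (0, 0, 0, 1); (2, 1, 0, 0))


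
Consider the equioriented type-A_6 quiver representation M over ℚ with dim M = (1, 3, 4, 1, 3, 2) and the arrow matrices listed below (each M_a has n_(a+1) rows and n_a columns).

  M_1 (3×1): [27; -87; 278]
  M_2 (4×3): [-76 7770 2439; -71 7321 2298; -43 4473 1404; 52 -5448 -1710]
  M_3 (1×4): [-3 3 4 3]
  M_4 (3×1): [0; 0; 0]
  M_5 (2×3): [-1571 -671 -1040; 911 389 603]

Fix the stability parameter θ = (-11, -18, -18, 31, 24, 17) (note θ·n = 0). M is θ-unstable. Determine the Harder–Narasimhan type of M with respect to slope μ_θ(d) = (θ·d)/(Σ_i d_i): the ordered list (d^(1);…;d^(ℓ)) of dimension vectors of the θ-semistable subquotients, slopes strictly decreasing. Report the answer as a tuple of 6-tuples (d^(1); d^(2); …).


Via rank(M_{q-1}∘⋯∘M_p): M ≅ I[1,2], I[2,3], I[2,4], I[3,3]^2, I[5,5], I[5,6]^2.
μ_θ-semistable layers: μ^(1)=31; μ^(2)=24; μ^(3)=41/2; μ^(4)=-29/2; μ^(5)=-18

((0, 0, 0, 1, 0, 0); (0, 0, 0, 0, 1, 0); (0, 0, 0, 0, 2, 2); (1, 1, 0, 0, 0, 0); (0, 2, 4, 0, 0, 0))


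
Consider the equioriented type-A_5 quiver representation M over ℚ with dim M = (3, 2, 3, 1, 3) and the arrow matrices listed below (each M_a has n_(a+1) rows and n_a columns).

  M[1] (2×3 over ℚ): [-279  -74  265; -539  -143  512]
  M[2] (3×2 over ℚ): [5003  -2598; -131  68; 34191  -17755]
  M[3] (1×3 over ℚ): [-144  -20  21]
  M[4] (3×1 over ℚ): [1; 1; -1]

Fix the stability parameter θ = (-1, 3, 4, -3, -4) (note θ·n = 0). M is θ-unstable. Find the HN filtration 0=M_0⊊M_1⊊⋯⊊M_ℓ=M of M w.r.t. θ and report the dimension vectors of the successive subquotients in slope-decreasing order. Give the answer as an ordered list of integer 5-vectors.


Barcode: M ≅ I[1,1], I[1,3], I[1,5], I[3,3], I[5,5]^2. HN layers by μ_θ (5 steps, strictly decreasing):
  μ^(1)=4; μ^(2)=3; μ^(3)=0; μ^(4)=-1; μ^(5)=-4

((0, 0, 2, 0, 0); (0, 1, 0, 0, 0); (0, 1, 1, 1, 1); (3, 0, 0, 0, 0); (0, 0, 0, 0, 2))


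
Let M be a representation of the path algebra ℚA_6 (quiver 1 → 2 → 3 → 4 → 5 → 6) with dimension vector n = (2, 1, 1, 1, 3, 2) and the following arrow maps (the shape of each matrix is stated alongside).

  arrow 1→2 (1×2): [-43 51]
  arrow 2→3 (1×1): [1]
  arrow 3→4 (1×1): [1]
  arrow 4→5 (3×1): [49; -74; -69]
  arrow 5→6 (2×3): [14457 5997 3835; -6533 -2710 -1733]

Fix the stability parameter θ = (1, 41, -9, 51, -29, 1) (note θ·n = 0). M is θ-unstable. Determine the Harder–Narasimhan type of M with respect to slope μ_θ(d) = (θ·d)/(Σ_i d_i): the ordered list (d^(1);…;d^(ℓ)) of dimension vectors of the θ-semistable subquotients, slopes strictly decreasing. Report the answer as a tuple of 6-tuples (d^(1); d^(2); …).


Barcode: M ≅ I[1,1], I[1,5], I[5,6]^2. HN layers by μ_θ (3 steps, strictly decreasing):
  μ^(1)=27/2; μ^(2)=1; μ^(3)=-29

((0, 1, 1, 1, 1, 0); (2, 0, 0, 0, 0, 2); (0, 0, 0, 0, 2, 0))


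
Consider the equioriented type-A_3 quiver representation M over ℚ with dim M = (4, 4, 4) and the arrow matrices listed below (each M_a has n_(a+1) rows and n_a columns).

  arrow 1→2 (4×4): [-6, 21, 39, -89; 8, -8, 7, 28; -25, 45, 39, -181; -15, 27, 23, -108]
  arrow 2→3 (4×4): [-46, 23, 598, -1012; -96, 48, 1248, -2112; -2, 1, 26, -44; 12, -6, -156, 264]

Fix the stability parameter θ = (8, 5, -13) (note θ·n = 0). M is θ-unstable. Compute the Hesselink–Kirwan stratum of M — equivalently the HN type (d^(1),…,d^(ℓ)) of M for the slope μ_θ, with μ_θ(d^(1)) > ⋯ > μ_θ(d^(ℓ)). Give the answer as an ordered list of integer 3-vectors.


Via rank(M_{q-1}∘⋯∘M_p): M ≅ I[1,2]^3, I[1,3], I[3,3]^3.
μ_θ-semistable layers: μ^(1)=13/2; μ^(2)=0; μ^(3)=-13

((3, 3, 0); (1, 1, 1); (0, 0, 3))


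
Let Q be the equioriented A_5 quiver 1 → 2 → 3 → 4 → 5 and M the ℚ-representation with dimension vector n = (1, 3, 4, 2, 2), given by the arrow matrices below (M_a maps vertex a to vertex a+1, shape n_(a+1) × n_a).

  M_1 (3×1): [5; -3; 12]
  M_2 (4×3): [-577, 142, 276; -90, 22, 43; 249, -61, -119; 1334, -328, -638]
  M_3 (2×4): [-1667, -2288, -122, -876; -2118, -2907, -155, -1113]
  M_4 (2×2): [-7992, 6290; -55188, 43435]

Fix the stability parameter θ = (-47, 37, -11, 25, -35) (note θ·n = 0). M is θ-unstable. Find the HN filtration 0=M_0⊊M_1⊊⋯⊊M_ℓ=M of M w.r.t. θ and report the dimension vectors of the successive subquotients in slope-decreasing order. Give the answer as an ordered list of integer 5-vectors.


Interval decomposition of M: I[1,4], I[2,3], I[2,5], I[3,3], I[5,5].
HN type (ℓ=6): μ^(1)=25; μ^(2)=13; μ^(3)=4; μ^(4)=-11; μ^(5)=-35; μ^(6)=-47

((0, 0, 0, 1, 0); (0, 2, 2, 0, 0); (0, 1, 1, 1, 1); (0, 0, 1, 0, 0); (0, 0, 0, 0, 1); (1, 0, 0, 0, 0))


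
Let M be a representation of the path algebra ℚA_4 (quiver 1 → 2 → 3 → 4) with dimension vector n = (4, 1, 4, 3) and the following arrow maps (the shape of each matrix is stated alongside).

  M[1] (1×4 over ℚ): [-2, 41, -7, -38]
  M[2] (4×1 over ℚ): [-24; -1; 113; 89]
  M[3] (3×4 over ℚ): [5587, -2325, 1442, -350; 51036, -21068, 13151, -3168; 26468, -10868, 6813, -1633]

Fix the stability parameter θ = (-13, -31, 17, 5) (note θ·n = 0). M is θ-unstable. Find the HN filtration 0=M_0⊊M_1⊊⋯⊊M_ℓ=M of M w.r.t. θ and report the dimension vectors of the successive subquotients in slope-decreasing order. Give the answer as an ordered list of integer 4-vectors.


Interval decomposition of M: I[1,1]^3, I[1,4], I[3,3], I[3,4]^2.
HN type (ℓ=4): μ^(1)=17; μ^(2)=11; μ^(3)=-13; μ^(4)=-22

((0, 0, 1, 0); (0, 0, 3, 3); (3, 0, 0, 0); (1, 1, 0, 0))


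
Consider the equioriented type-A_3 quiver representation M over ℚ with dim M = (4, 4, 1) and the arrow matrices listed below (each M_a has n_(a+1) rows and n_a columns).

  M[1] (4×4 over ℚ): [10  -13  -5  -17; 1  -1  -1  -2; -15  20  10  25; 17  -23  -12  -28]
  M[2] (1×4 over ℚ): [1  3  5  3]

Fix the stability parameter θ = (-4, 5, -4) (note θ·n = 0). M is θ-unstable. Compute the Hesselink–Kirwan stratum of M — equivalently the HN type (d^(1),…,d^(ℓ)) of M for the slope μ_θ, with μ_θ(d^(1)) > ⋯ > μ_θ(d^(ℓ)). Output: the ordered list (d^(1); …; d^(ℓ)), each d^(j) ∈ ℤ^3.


Interval decomposition of M: I[1,1], I[1,2]^2, I[1,3], I[2,2].
HN type (ℓ=3): μ^(1)=5; μ^(2)=1/2; μ^(3)=-4

((0, 3, 0); (0, 1, 1); (4, 0, 0))
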